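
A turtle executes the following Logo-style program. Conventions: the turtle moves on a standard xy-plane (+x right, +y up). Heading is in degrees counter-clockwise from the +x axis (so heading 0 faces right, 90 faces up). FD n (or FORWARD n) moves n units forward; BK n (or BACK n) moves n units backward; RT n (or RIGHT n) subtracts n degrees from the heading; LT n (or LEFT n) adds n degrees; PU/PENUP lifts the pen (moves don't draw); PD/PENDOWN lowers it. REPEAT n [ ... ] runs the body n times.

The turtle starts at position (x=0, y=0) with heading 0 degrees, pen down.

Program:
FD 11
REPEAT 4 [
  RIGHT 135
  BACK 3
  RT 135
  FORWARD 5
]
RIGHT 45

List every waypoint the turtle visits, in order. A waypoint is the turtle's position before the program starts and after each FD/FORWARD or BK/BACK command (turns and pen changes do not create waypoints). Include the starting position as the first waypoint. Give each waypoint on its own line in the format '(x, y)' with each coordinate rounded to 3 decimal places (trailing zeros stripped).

Executing turtle program step by step:
Start: pos=(0,0), heading=0, pen down
FD 11: (0,0) -> (11,0) [heading=0, draw]
REPEAT 4 [
  -- iteration 1/4 --
  RT 135: heading 0 -> 225
  BK 3: (11,0) -> (13.121,2.121) [heading=225, draw]
  RT 135: heading 225 -> 90
  FD 5: (13.121,2.121) -> (13.121,7.121) [heading=90, draw]
  -- iteration 2/4 --
  RT 135: heading 90 -> 315
  BK 3: (13.121,7.121) -> (11,9.243) [heading=315, draw]
  RT 135: heading 315 -> 180
  FD 5: (11,9.243) -> (6,9.243) [heading=180, draw]
  -- iteration 3/4 --
  RT 135: heading 180 -> 45
  BK 3: (6,9.243) -> (3.879,7.121) [heading=45, draw]
  RT 135: heading 45 -> 270
  FD 5: (3.879,7.121) -> (3.879,2.121) [heading=270, draw]
  -- iteration 4/4 --
  RT 135: heading 270 -> 135
  BK 3: (3.879,2.121) -> (6,0) [heading=135, draw]
  RT 135: heading 135 -> 0
  FD 5: (6,0) -> (11,0) [heading=0, draw]
]
RT 45: heading 0 -> 315
Final: pos=(11,0), heading=315, 9 segment(s) drawn
Waypoints (10 total):
(0, 0)
(11, 0)
(13.121, 2.121)
(13.121, 7.121)
(11, 9.243)
(6, 9.243)
(3.879, 7.121)
(3.879, 2.121)
(6, 0)
(11, 0)

Answer: (0, 0)
(11, 0)
(13.121, 2.121)
(13.121, 7.121)
(11, 9.243)
(6, 9.243)
(3.879, 7.121)
(3.879, 2.121)
(6, 0)
(11, 0)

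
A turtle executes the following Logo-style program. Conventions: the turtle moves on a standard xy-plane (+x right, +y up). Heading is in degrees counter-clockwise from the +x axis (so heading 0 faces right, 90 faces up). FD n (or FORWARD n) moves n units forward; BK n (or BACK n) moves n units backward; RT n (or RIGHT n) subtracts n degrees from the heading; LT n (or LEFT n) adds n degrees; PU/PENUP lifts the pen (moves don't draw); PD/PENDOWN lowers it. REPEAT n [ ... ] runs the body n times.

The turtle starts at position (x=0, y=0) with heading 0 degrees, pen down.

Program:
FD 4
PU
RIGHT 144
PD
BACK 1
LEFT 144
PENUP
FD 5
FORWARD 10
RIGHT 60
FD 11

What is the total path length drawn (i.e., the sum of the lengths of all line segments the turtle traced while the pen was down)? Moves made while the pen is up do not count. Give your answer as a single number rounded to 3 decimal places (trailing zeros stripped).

Executing turtle program step by step:
Start: pos=(0,0), heading=0, pen down
FD 4: (0,0) -> (4,0) [heading=0, draw]
PU: pen up
RT 144: heading 0 -> 216
PD: pen down
BK 1: (4,0) -> (4.809,0.588) [heading=216, draw]
LT 144: heading 216 -> 0
PU: pen up
FD 5: (4.809,0.588) -> (9.809,0.588) [heading=0, move]
FD 10: (9.809,0.588) -> (19.809,0.588) [heading=0, move]
RT 60: heading 0 -> 300
FD 11: (19.809,0.588) -> (25.309,-8.938) [heading=300, move]
Final: pos=(25.309,-8.938), heading=300, 2 segment(s) drawn

Segment lengths:
  seg 1: (0,0) -> (4,0), length = 4
  seg 2: (4,0) -> (4.809,0.588), length = 1
Total = 5

Answer: 5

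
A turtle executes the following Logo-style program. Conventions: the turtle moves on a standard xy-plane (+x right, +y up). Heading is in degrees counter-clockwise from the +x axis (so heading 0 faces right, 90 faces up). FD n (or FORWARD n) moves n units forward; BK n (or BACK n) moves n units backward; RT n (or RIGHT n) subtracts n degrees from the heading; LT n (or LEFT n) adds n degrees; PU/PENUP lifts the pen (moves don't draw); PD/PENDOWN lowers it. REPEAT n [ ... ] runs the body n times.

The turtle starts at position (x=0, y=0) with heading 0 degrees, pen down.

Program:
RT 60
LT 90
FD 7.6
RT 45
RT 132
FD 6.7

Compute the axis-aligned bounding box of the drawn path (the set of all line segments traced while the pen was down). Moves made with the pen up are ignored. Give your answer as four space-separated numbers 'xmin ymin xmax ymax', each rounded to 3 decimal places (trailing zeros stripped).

Executing turtle program step by step:
Start: pos=(0,0), heading=0, pen down
RT 60: heading 0 -> 300
LT 90: heading 300 -> 30
FD 7.6: (0,0) -> (6.582,3.8) [heading=30, draw]
RT 45: heading 30 -> 345
RT 132: heading 345 -> 213
FD 6.7: (6.582,3.8) -> (0.963,0.151) [heading=213, draw]
Final: pos=(0.963,0.151), heading=213, 2 segment(s) drawn

Segment endpoints: x in {0, 0.963, 6.582}, y in {0, 0.151, 3.8}
xmin=0, ymin=0, xmax=6.582, ymax=3.8

Answer: 0 0 6.582 3.8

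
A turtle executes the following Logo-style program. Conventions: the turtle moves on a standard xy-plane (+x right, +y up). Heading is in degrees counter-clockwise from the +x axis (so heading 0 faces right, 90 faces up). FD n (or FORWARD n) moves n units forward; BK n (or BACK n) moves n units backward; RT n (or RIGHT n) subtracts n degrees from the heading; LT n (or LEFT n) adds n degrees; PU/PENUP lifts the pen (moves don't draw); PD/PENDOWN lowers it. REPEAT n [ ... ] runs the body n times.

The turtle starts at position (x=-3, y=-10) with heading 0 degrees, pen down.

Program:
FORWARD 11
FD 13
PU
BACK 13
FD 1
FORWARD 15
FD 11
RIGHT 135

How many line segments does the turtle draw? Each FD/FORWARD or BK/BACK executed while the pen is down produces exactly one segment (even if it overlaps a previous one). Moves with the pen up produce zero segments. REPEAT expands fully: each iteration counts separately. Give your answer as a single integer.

Executing turtle program step by step:
Start: pos=(-3,-10), heading=0, pen down
FD 11: (-3,-10) -> (8,-10) [heading=0, draw]
FD 13: (8,-10) -> (21,-10) [heading=0, draw]
PU: pen up
BK 13: (21,-10) -> (8,-10) [heading=0, move]
FD 1: (8,-10) -> (9,-10) [heading=0, move]
FD 15: (9,-10) -> (24,-10) [heading=0, move]
FD 11: (24,-10) -> (35,-10) [heading=0, move]
RT 135: heading 0 -> 225
Final: pos=(35,-10), heading=225, 2 segment(s) drawn
Segments drawn: 2

Answer: 2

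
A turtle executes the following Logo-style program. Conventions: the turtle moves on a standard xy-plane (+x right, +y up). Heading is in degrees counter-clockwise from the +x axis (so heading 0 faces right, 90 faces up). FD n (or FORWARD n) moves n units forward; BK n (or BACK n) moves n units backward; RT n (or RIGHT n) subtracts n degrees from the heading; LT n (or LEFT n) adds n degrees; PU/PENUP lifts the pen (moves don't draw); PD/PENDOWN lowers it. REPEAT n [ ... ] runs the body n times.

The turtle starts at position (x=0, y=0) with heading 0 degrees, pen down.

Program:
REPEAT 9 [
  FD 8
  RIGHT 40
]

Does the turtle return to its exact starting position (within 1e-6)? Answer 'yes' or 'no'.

Executing turtle program step by step:
Start: pos=(0,0), heading=0, pen down
REPEAT 9 [
  -- iteration 1/9 --
  FD 8: (0,0) -> (8,0) [heading=0, draw]
  RT 40: heading 0 -> 320
  -- iteration 2/9 --
  FD 8: (8,0) -> (14.128,-5.142) [heading=320, draw]
  RT 40: heading 320 -> 280
  -- iteration 3/9 --
  FD 8: (14.128,-5.142) -> (15.518,-13.021) [heading=280, draw]
  RT 40: heading 280 -> 240
  -- iteration 4/9 --
  FD 8: (15.518,-13.021) -> (11.518,-19.949) [heading=240, draw]
  RT 40: heading 240 -> 200
  -- iteration 5/9 --
  FD 8: (11.518,-19.949) -> (4,-22.685) [heading=200, draw]
  RT 40: heading 200 -> 160
  -- iteration 6/9 --
  FD 8: (4,-22.685) -> (-3.518,-19.949) [heading=160, draw]
  RT 40: heading 160 -> 120
  -- iteration 7/9 --
  FD 8: (-3.518,-19.949) -> (-7.518,-13.021) [heading=120, draw]
  RT 40: heading 120 -> 80
  -- iteration 8/9 --
  FD 8: (-7.518,-13.021) -> (-6.128,-5.142) [heading=80, draw]
  RT 40: heading 80 -> 40
  -- iteration 9/9 --
  FD 8: (-6.128,-5.142) -> (0,0) [heading=40, draw]
  RT 40: heading 40 -> 0
]
Final: pos=(0,0), heading=0, 9 segment(s) drawn

Start position: (0, 0)
Final position: (0, 0)
Distance = 0; < 1e-6 -> CLOSED

Answer: yes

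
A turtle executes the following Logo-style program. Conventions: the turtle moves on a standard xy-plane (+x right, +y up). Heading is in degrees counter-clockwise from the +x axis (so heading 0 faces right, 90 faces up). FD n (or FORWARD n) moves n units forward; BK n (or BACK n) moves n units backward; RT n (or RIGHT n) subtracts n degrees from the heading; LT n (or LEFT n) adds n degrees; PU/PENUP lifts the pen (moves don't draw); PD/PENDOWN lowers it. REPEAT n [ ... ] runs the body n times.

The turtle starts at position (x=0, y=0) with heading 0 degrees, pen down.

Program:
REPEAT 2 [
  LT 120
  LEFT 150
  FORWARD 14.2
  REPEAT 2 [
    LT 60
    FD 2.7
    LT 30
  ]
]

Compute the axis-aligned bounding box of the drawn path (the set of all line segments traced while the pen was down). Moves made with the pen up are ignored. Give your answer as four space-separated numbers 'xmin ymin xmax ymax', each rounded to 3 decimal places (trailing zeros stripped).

Answer: 0 -15.55 19.238 0

Derivation:
Executing turtle program step by step:
Start: pos=(0,0), heading=0, pen down
REPEAT 2 [
  -- iteration 1/2 --
  LT 120: heading 0 -> 120
  LT 150: heading 120 -> 270
  FD 14.2: (0,0) -> (0,-14.2) [heading=270, draw]
  REPEAT 2 [
    -- iteration 1/2 --
    LT 60: heading 270 -> 330
    FD 2.7: (0,-14.2) -> (2.338,-15.55) [heading=330, draw]
    LT 30: heading 330 -> 0
    -- iteration 2/2 --
    LT 60: heading 0 -> 60
    FD 2.7: (2.338,-15.55) -> (3.688,-13.212) [heading=60, draw]
    LT 30: heading 60 -> 90
  ]
  -- iteration 2/2 --
  LT 120: heading 90 -> 210
  LT 150: heading 210 -> 0
  FD 14.2: (3.688,-13.212) -> (17.888,-13.212) [heading=0, draw]
  REPEAT 2 [
    -- iteration 1/2 --
    LT 60: heading 0 -> 60
    FD 2.7: (17.888,-13.212) -> (19.238,-10.873) [heading=60, draw]
    LT 30: heading 60 -> 90
    -- iteration 2/2 --
    LT 60: heading 90 -> 150
    FD 2.7: (19.238,-10.873) -> (16.9,-9.523) [heading=150, draw]
    LT 30: heading 150 -> 180
  ]
]
Final: pos=(16.9,-9.523), heading=180, 6 segment(s) drawn

Segment endpoints: x in {0, 0, 2.338, 3.688, 16.9, 17.888, 19.238}, y in {-15.55, -14.2, -13.212, -13.212, -10.873, -9.523, 0}
xmin=0, ymin=-15.55, xmax=19.238, ymax=0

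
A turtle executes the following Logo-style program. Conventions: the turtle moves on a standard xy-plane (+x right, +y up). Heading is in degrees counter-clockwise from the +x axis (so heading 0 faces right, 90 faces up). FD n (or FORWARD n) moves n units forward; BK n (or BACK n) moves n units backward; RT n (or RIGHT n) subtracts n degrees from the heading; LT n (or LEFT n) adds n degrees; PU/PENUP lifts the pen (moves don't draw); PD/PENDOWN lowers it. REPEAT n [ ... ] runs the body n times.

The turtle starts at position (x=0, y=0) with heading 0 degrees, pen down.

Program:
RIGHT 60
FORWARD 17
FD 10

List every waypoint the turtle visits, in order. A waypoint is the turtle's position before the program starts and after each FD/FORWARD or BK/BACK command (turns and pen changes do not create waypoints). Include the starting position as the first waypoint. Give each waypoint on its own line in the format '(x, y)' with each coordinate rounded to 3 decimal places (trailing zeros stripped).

Executing turtle program step by step:
Start: pos=(0,0), heading=0, pen down
RT 60: heading 0 -> 300
FD 17: (0,0) -> (8.5,-14.722) [heading=300, draw]
FD 10: (8.5,-14.722) -> (13.5,-23.383) [heading=300, draw]
Final: pos=(13.5,-23.383), heading=300, 2 segment(s) drawn
Waypoints (3 total):
(0, 0)
(8.5, -14.722)
(13.5, -23.383)

Answer: (0, 0)
(8.5, -14.722)
(13.5, -23.383)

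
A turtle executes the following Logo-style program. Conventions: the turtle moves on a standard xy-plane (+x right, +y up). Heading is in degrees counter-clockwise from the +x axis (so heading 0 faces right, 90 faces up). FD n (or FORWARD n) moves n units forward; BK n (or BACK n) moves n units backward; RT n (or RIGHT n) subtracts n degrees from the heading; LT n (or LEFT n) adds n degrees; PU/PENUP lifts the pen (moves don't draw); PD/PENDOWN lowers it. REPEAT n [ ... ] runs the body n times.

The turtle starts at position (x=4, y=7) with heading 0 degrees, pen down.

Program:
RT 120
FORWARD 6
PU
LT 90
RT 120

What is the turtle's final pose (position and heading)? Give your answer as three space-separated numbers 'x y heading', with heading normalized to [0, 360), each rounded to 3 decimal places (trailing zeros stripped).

Answer: 1 1.804 210

Derivation:
Executing turtle program step by step:
Start: pos=(4,7), heading=0, pen down
RT 120: heading 0 -> 240
FD 6: (4,7) -> (1,1.804) [heading=240, draw]
PU: pen up
LT 90: heading 240 -> 330
RT 120: heading 330 -> 210
Final: pos=(1,1.804), heading=210, 1 segment(s) drawn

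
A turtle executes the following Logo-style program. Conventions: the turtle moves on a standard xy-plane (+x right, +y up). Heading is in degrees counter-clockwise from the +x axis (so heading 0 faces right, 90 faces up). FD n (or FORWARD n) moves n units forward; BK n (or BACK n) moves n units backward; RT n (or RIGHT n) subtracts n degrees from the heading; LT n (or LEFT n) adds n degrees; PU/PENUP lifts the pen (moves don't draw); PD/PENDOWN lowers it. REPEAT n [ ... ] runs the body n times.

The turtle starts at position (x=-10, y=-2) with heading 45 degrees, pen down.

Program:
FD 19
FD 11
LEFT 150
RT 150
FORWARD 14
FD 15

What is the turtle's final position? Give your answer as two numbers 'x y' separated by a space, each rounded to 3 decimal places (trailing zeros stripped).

Answer: 31.719 39.719

Derivation:
Executing turtle program step by step:
Start: pos=(-10,-2), heading=45, pen down
FD 19: (-10,-2) -> (3.435,11.435) [heading=45, draw]
FD 11: (3.435,11.435) -> (11.213,19.213) [heading=45, draw]
LT 150: heading 45 -> 195
RT 150: heading 195 -> 45
FD 14: (11.213,19.213) -> (21.113,29.113) [heading=45, draw]
FD 15: (21.113,29.113) -> (31.719,39.719) [heading=45, draw]
Final: pos=(31.719,39.719), heading=45, 4 segment(s) drawn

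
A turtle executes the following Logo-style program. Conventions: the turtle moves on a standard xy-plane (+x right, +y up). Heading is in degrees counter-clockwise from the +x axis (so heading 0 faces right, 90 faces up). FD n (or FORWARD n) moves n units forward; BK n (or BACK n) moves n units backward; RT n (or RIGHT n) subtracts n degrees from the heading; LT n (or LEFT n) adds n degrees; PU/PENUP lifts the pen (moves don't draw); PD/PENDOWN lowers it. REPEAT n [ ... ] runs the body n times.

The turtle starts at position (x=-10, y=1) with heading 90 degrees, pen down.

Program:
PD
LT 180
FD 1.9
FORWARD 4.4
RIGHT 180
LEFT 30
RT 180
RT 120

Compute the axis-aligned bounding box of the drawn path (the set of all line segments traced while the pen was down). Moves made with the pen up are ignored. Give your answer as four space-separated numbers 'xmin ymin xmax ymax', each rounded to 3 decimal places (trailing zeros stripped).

Answer: -10 -5.3 -10 1

Derivation:
Executing turtle program step by step:
Start: pos=(-10,1), heading=90, pen down
PD: pen down
LT 180: heading 90 -> 270
FD 1.9: (-10,1) -> (-10,-0.9) [heading=270, draw]
FD 4.4: (-10,-0.9) -> (-10,-5.3) [heading=270, draw]
RT 180: heading 270 -> 90
LT 30: heading 90 -> 120
RT 180: heading 120 -> 300
RT 120: heading 300 -> 180
Final: pos=(-10,-5.3), heading=180, 2 segment(s) drawn

Segment endpoints: x in {-10}, y in {-5.3, -0.9, 1}
xmin=-10, ymin=-5.3, xmax=-10, ymax=1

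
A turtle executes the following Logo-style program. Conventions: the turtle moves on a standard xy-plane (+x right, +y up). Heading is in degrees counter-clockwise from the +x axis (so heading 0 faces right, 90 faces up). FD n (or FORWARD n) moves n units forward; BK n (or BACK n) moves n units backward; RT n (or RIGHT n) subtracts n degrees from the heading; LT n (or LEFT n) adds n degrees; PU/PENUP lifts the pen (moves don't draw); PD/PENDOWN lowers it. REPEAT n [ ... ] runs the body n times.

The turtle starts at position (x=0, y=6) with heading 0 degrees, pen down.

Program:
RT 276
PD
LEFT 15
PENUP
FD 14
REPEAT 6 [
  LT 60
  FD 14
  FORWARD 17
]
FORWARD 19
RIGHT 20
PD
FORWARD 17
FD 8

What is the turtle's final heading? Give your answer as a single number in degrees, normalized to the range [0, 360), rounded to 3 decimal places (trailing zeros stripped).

Answer: 79

Derivation:
Executing turtle program step by step:
Start: pos=(0,6), heading=0, pen down
RT 276: heading 0 -> 84
PD: pen down
LT 15: heading 84 -> 99
PU: pen up
FD 14: (0,6) -> (-2.19,19.828) [heading=99, move]
REPEAT 6 [
  -- iteration 1/6 --
  LT 60: heading 99 -> 159
  FD 14: (-2.19,19.828) -> (-15.26,24.845) [heading=159, move]
  FD 17: (-15.26,24.845) -> (-31.131,30.937) [heading=159, move]
  -- iteration 2/6 --
  LT 60: heading 159 -> 219
  FD 14: (-31.131,30.937) -> (-42.011,22.127) [heading=219, move]
  FD 17: (-42.011,22.127) -> (-55.223,11.428) [heading=219, move]
  -- iteration 3/6 --
  LT 60: heading 219 -> 279
  FD 14: (-55.223,11.428) -> (-53.033,-2.4) [heading=279, move]
  FD 17: (-53.033,-2.4) -> (-50.373,-19.19) [heading=279, move]
  -- iteration 4/6 --
  LT 60: heading 279 -> 339
  FD 14: (-50.373,-19.19) -> (-37.303,-24.207) [heading=339, move]
  FD 17: (-37.303,-24.207) -> (-21.432,-30.3) [heading=339, move]
  -- iteration 5/6 --
  LT 60: heading 339 -> 39
  FD 14: (-21.432,-30.3) -> (-10.552,-21.489) [heading=39, move]
  FD 17: (-10.552,-21.489) -> (2.659,-10.791) [heading=39, move]
  -- iteration 6/6 --
  LT 60: heading 39 -> 99
  FD 14: (2.659,-10.791) -> (0.469,3.037) [heading=99, move]
  FD 17: (0.469,3.037) -> (-2.19,19.828) [heading=99, move]
]
FD 19: (-2.19,19.828) -> (-5.162,38.594) [heading=99, move]
RT 20: heading 99 -> 79
PD: pen down
FD 17: (-5.162,38.594) -> (-1.919,55.281) [heading=79, draw]
FD 8: (-1.919,55.281) -> (-0.392,63.134) [heading=79, draw]
Final: pos=(-0.392,63.134), heading=79, 2 segment(s) drawn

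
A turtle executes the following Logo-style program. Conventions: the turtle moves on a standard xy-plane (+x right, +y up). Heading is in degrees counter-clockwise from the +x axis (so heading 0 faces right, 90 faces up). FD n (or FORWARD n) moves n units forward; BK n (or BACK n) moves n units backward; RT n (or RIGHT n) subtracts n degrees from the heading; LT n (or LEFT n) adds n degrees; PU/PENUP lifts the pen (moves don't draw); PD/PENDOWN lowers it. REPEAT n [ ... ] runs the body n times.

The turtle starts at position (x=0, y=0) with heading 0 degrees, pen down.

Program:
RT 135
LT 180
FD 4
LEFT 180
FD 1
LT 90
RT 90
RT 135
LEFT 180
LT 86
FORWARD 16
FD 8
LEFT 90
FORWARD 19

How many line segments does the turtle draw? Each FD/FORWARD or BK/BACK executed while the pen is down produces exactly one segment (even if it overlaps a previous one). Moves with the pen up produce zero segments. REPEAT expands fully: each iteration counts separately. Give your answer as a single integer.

Executing turtle program step by step:
Start: pos=(0,0), heading=0, pen down
RT 135: heading 0 -> 225
LT 180: heading 225 -> 45
FD 4: (0,0) -> (2.828,2.828) [heading=45, draw]
LT 180: heading 45 -> 225
FD 1: (2.828,2.828) -> (2.121,2.121) [heading=225, draw]
LT 90: heading 225 -> 315
RT 90: heading 315 -> 225
RT 135: heading 225 -> 90
LT 180: heading 90 -> 270
LT 86: heading 270 -> 356
FD 16: (2.121,2.121) -> (18.082,1.005) [heading=356, draw]
FD 8: (18.082,1.005) -> (26.063,0.447) [heading=356, draw]
LT 90: heading 356 -> 86
FD 19: (26.063,0.447) -> (27.388,19.401) [heading=86, draw]
Final: pos=(27.388,19.401), heading=86, 5 segment(s) drawn
Segments drawn: 5

Answer: 5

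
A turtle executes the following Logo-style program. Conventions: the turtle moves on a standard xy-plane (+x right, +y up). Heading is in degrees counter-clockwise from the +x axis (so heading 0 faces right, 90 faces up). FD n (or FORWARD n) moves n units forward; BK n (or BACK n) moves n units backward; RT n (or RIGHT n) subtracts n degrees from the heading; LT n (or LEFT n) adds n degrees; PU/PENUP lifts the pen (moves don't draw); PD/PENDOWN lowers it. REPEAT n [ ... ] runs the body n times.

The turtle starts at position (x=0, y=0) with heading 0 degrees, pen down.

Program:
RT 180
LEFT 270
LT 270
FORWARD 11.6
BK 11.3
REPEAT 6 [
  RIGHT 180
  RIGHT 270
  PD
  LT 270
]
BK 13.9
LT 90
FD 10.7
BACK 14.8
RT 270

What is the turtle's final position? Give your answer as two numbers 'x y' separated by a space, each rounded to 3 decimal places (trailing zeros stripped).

Executing turtle program step by step:
Start: pos=(0,0), heading=0, pen down
RT 180: heading 0 -> 180
LT 270: heading 180 -> 90
LT 270: heading 90 -> 0
FD 11.6: (0,0) -> (11.6,0) [heading=0, draw]
BK 11.3: (11.6,0) -> (0.3,0) [heading=0, draw]
REPEAT 6 [
  -- iteration 1/6 --
  RT 180: heading 0 -> 180
  RT 270: heading 180 -> 270
  PD: pen down
  LT 270: heading 270 -> 180
  -- iteration 2/6 --
  RT 180: heading 180 -> 0
  RT 270: heading 0 -> 90
  PD: pen down
  LT 270: heading 90 -> 0
  -- iteration 3/6 --
  RT 180: heading 0 -> 180
  RT 270: heading 180 -> 270
  PD: pen down
  LT 270: heading 270 -> 180
  -- iteration 4/6 --
  RT 180: heading 180 -> 0
  RT 270: heading 0 -> 90
  PD: pen down
  LT 270: heading 90 -> 0
  -- iteration 5/6 --
  RT 180: heading 0 -> 180
  RT 270: heading 180 -> 270
  PD: pen down
  LT 270: heading 270 -> 180
  -- iteration 6/6 --
  RT 180: heading 180 -> 0
  RT 270: heading 0 -> 90
  PD: pen down
  LT 270: heading 90 -> 0
]
BK 13.9: (0.3,0) -> (-13.6,0) [heading=0, draw]
LT 90: heading 0 -> 90
FD 10.7: (-13.6,0) -> (-13.6,10.7) [heading=90, draw]
BK 14.8: (-13.6,10.7) -> (-13.6,-4.1) [heading=90, draw]
RT 270: heading 90 -> 180
Final: pos=(-13.6,-4.1), heading=180, 5 segment(s) drawn

Answer: -13.6 -4.1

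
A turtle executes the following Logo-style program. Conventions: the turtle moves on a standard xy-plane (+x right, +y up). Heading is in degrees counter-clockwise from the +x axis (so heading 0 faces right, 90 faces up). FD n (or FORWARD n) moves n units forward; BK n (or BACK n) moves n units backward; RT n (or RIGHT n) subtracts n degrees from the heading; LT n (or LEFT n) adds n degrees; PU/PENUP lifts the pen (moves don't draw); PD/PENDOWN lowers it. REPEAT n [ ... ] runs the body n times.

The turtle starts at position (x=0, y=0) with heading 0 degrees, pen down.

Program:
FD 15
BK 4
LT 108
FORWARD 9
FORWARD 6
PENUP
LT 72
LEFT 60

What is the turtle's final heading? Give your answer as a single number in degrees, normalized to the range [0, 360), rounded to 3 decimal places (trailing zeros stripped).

Answer: 240

Derivation:
Executing turtle program step by step:
Start: pos=(0,0), heading=0, pen down
FD 15: (0,0) -> (15,0) [heading=0, draw]
BK 4: (15,0) -> (11,0) [heading=0, draw]
LT 108: heading 0 -> 108
FD 9: (11,0) -> (8.219,8.56) [heading=108, draw]
FD 6: (8.219,8.56) -> (6.365,14.266) [heading=108, draw]
PU: pen up
LT 72: heading 108 -> 180
LT 60: heading 180 -> 240
Final: pos=(6.365,14.266), heading=240, 4 segment(s) drawn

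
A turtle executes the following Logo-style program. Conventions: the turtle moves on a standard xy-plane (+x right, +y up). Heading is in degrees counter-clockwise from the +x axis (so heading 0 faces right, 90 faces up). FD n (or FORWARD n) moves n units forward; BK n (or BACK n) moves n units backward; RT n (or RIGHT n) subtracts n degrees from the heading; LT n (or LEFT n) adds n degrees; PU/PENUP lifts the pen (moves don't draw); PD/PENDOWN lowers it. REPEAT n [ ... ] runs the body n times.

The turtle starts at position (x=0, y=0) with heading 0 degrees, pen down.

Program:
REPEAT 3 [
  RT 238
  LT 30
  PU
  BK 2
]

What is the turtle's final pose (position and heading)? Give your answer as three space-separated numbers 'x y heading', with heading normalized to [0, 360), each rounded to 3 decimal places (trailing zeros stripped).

Answer: 0.857 -1.27 96

Derivation:
Executing turtle program step by step:
Start: pos=(0,0), heading=0, pen down
REPEAT 3 [
  -- iteration 1/3 --
  RT 238: heading 0 -> 122
  LT 30: heading 122 -> 152
  PU: pen up
  BK 2: (0,0) -> (1.766,-0.939) [heading=152, move]
  -- iteration 2/3 --
  RT 238: heading 152 -> 274
  LT 30: heading 274 -> 304
  PU: pen up
  BK 2: (1.766,-0.939) -> (0.648,0.719) [heading=304, move]
  -- iteration 3/3 --
  RT 238: heading 304 -> 66
  LT 30: heading 66 -> 96
  PU: pen up
  BK 2: (0.648,0.719) -> (0.857,-1.27) [heading=96, move]
]
Final: pos=(0.857,-1.27), heading=96, 0 segment(s) drawn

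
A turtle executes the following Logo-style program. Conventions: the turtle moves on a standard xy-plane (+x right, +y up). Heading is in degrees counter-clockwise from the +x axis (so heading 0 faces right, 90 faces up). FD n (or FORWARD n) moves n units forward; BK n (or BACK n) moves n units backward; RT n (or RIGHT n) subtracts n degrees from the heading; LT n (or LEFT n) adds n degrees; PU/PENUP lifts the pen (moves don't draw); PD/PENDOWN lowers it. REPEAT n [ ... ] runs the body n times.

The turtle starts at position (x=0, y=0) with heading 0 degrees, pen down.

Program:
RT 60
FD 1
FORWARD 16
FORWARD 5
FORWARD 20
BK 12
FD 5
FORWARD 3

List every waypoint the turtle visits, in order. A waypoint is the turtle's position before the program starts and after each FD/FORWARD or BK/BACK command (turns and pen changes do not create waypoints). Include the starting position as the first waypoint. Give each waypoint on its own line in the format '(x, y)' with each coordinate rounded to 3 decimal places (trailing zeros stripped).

Executing turtle program step by step:
Start: pos=(0,0), heading=0, pen down
RT 60: heading 0 -> 300
FD 1: (0,0) -> (0.5,-0.866) [heading=300, draw]
FD 16: (0.5,-0.866) -> (8.5,-14.722) [heading=300, draw]
FD 5: (8.5,-14.722) -> (11,-19.053) [heading=300, draw]
FD 20: (11,-19.053) -> (21,-36.373) [heading=300, draw]
BK 12: (21,-36.373) -> (15,-25.981) [heading=300, draw]
FD 5: (15,-25.981) -> (17.5,-30.311) [heading=300, draw]
FD 3: (17.5,-30.311) -> (19,-32.909) [heading=300, draw]
Final: pos=(19,-32.909), heading=300, 7 segment(s) drawn
Waypoints (8 total):
(0, 0)
(0.5, -0.866)
(8.5, -14.722)
(11, -19.053)
(21, -36.373)
(15, -25.981)
(17.5, -30.311)
(19, -32.909)

Answer: (0, 0)
(0.5, -0.866)
(8.5, -14.722)
(11, -19.053)
(21, -36.373)
(15, -25.981)
(17.5, -30.311)
(19, -32.909)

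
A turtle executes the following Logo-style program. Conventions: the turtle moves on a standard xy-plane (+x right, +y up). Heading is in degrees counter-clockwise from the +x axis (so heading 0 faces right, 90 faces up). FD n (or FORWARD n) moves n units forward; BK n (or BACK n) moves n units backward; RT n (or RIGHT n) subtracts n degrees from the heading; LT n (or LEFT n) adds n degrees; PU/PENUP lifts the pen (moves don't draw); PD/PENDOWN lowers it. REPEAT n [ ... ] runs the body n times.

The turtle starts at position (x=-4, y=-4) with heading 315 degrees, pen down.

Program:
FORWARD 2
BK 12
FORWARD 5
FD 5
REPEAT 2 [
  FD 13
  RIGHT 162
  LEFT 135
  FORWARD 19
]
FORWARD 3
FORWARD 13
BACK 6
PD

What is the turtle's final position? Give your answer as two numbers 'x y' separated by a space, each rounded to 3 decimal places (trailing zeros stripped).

Answer: 10.544 -72.269

Derivation:
Executing turtle program step by step:
Start: pos=(-4,-4), heading=315, pen down
FD 2: (-4,-4) -> (-2.586,-5.414) [heading=315, draw]
BK 12: (-2.586,-5.414) -> (-11.071,3.071) [heading=315, draw]
FD 5: (-11.071,3.071) -> (-7.536,-0.464) [heading=315, draw]
FD 5: (-7.536,-0.464) -> (-4,-4) [heading=315, draw]
REPEAT 2 [
  -- iteration 1/2 --
  FD 13: (-4,-4) -> (5.192,-13.192) [heading=315, draw]
  RT 162: heading 315 -> 153
  LT 135: heading 153 -> 288
  FD 19: (5.192,-13.192) -> (11.064,-31.262) [heading=288, draw]
  -- iteration 2/2 --
  FD 13: (11.064,-31.262) -> (15.081,-43.626) [heading=288, draw]
  RT 162: heading 288 -> 126
  LT 135: heading 126 -> 261
  FD 19: (15.081,-43.626) -> (12.109,-62.392) [heading=261, draw]
]
FD 3: (12.109,-62.392) -> (11.639,-65.355) [heading=261, draw]
FD 13: (11.639,-65.355) -> (9.606,-78.195) [heading=261, draw]
BK 6: (9.606,-78.195) -> (10.544,-72.269) [heading=261, draw]
PD: pen down
Final: pos=(10.544,-72.269), heading=261, 11 segment(s) drawn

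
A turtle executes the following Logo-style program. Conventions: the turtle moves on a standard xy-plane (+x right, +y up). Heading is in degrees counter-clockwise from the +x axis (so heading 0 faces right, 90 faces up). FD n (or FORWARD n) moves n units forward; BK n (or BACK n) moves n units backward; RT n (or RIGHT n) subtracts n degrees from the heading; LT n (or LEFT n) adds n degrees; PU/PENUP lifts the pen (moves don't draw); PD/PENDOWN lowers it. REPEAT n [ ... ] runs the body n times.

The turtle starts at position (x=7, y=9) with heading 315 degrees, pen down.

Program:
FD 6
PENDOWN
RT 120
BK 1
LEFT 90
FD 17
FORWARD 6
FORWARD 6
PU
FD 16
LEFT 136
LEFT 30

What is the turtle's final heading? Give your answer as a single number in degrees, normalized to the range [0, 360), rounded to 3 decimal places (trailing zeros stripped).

Executing turtle program step by step:
Start: pos=(7,9), heading=315, pen down
FD 6: (7,9) -> (11.243,4.757) [heading=315, draw]
PD: pen down
RT 120: heading 315 -> 195
BK 1: (11.243,4.757) -> (12.209,5.016) [heading=195, draw]
LT 90: heading 195 -> 285
FD 17: (12.209,5.016) -> (16.608,-11.405) [heading=285, draw]
FD 6: (16.608,-11.405) -> (18.161,-17.2) [heading=285, draw]
FD 6: (18.161,-17.2) -> (19.714,-22.996) [heading=285, draw]
PU: pen up
FD 16: (19.714,-22.996) -> (23.855,-38.45) [heading=285, move]
LT 136: heading 285 -> 61
LT 30: heading 61 -> 91
Final: pos=(23.855,-38.45), heading=91, 5 segment(s) drawn

Answer: 91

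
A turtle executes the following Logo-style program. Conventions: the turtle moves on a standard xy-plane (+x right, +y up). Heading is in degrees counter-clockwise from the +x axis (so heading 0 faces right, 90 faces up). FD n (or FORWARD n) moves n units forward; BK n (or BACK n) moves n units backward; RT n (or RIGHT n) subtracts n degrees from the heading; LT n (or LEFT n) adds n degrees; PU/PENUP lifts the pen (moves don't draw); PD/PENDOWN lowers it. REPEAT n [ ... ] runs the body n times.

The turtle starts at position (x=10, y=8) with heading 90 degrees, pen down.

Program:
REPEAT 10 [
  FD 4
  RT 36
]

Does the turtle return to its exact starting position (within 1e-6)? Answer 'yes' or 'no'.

Executing turtle program step by step:
Start: pos=(10,8), heading=90, pen down
REPEAT 10 [
  -- iteration 1/10 --
  FD 4: (10,8) -> (10,12) [heading=90, draw]
  RT 36: heading 90 -> 54
  -- iteration 2/10 --
  FD 4: (10,12) -> (12.351,15.236) [heading=54, draw]
  RT 36: heading 54 -> 18
  -- iteration 3/10 --
  FD 4: (12.351,15.236) -> (16.155,16.472) [heading=18, draw]
  RT 36: heading 18 -> 342
  -- iteration 4/10 --
  FD 4: (16.155,16.472) -> (19.96,15.236) [heading=342, draw]
  RT 36: heading 342 -> 306
  -- iteration 5/10 --
  FD 4: (19.96,15.236) -> (22.311,12) [heading=306, draw]
  RT 36: heading 306 -> 270
  -- iteration 6/10 --
  FD 4: (22.311,12) -> (22.311,8) [heading=270, draw]
  RT 36: heading 270 -> 234
  -- iteration 7/10 --
  FD 4: (22.311,8) -> (19.96,4.764) [heading=234, draw]
  RT 36: heading 234 -> 198
  -- iteration 8/10 --
  FD 4: (19.96,4.764) -> (16.155,3.528) [heading=198, draw]
  RT 36: heading 198 -> 162
  -- iteration 9/10 --
  FD 4: (16.155,3.528) -> (12.351,4.764) [heading=162, draw]
  RT 36: heading 162 -> 126
  -- iteration 10/10 --
  FD 4: (12.351,4.764) -> (10,8) [heading=126, draw]
  RT 36: heading 126 -> 90
]
Final: pos=(10,8), heading=90, 10 segment(s) drawn

Start position: (10, 8)
Final position: (10, 8)
Distance = 0; < 1e-6 -> CLOSED

Answer: yes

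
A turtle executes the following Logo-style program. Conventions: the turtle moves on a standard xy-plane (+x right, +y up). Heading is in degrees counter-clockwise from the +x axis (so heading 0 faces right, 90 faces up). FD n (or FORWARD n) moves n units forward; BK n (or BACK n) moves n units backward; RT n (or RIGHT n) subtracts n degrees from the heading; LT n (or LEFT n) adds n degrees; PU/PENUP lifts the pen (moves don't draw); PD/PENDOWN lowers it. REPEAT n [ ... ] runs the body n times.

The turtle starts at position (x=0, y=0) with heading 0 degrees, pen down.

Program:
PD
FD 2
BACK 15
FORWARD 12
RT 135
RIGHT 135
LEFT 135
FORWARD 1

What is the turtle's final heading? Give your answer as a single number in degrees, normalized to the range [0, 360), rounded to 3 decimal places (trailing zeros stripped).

Answer: 225

Derivation:
Executing turtle program step by step:
Start: pos=(0,0), heading=0, pen down
PD: pen down
FD 2: (0,0) -> (2,0) [heading=0, draw]
BK 15: (2,0) -> (-13,0) [heading=0, draw]
FD 12: (-13,0) -> (-1,0) [heading=0, draw]
RT 135: heading 0 -> 225
RT 135: heading 225 -> 90
LT 135: heading 90 -> 225
FD 1: (-1,0) -> (-1.707,-0.707) [heading=225, draw]
Final: pos=(-1.707,-0.707), heading=225, 4 segment(s) drawn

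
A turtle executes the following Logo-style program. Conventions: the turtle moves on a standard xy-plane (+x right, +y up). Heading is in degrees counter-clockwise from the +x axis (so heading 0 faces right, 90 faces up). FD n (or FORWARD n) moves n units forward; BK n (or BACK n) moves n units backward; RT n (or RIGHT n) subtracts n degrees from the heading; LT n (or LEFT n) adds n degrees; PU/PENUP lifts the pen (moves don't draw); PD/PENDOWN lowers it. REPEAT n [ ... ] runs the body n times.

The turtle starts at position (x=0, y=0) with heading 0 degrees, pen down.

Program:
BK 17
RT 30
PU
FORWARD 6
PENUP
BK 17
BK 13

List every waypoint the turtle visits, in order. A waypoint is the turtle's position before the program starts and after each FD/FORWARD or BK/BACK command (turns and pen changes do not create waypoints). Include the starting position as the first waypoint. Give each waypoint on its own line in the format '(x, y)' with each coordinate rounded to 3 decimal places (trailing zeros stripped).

Answer: (0, 0)
(-17, 0)
(-11.804, -3)
(-26.526, 5.5)
(-37.785, 12)

Derivation:
Executing turtle program step by step:
Start: pos=(0,0), heading=0, pen down
BK 17: (0,0) -> (-17,0) [heading=0, draw]
RT 30: heading 0 -> 330
PU: pen up
FD 6: (-17,0) -> (-11.804,-3) [heading=330, move]
PU: pen up
BK 17: (-11.804,-3) -> (-26.526,5.5) [heading=330, move]
BK 13: (-26.526,5.5) -> (-37.785,12) [heading=330, move]
Final: pos=(-37.785,12), heading=330, 1 segment(s) drawn
Waypoints (5 total):
(0, 0)
(-17, 0)
(-11.804, -3)
(-26.526, 5.5)
(-37.785, 12)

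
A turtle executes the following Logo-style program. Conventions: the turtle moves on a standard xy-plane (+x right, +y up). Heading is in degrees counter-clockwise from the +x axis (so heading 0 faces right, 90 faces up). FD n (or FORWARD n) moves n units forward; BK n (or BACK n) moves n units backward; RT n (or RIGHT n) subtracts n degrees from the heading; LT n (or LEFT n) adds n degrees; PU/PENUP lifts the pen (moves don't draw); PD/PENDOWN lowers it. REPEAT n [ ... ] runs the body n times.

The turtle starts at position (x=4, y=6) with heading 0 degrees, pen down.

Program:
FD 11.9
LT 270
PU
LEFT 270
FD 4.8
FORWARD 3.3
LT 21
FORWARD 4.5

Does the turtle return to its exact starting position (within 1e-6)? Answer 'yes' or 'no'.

Answer: no

Derivation:
Executing turtle program step by step:
Start: pos=(4,6), heading=0, pen down
FD 11.9: (4,6) -> (15.9,6) [heading=0, draw]
LT 270: heading 0 -> 270
PU: pen up
LT 270: heading 270 -> 180
FD 4.8: (15.9,6) -> (11.1,6) [heading=180, move]
FD 3.3: (11.1,6) -> (7.8,6) [heading=180, move]
LT 21: heading 180 -> 201
FD 4.5: (7.8,6) -> (3.599,4.387) [heading=201, move]
Final: pos=(3.599,4.387), heading=201, 1 segment(s) drawn

Start position: (4, 6)
Final position: (3.599, 4.387)
Distance = 1.662; >= 1e-6 -> NOT closed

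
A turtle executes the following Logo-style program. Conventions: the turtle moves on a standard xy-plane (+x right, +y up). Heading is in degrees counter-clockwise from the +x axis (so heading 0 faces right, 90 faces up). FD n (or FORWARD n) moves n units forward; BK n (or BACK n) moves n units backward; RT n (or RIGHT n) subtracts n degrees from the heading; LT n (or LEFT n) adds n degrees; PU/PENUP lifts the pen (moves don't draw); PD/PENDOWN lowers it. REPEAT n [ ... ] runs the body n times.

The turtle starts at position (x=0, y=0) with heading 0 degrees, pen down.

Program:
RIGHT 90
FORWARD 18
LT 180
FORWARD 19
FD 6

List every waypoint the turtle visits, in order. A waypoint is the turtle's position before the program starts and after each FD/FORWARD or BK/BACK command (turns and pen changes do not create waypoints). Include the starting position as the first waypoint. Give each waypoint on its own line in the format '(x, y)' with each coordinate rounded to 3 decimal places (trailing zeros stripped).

Answer: (0, 0)
(0, -18)
(0, 1)
(0, 7)

Derivation:
Executing turtle program step by step:
Start: pos=(0,0), heading=0, pen down
RT 90: heading 0 -> 270
FD 18: (0,0) -> (0,-18) [heading=270, draw]
LT 180: heading 270 -> 90
FD 19: (0,-18) -> (0,1) [heading=90, draw]
FD 6: (0,1) -> (0,7) [heading=90, draw]
Final: pos=(0,7), heading=90, 3 segment(s) drawn
Waypoints (4 total):
(0, 0)
(0, -18)
(0, 1)
(0, 7)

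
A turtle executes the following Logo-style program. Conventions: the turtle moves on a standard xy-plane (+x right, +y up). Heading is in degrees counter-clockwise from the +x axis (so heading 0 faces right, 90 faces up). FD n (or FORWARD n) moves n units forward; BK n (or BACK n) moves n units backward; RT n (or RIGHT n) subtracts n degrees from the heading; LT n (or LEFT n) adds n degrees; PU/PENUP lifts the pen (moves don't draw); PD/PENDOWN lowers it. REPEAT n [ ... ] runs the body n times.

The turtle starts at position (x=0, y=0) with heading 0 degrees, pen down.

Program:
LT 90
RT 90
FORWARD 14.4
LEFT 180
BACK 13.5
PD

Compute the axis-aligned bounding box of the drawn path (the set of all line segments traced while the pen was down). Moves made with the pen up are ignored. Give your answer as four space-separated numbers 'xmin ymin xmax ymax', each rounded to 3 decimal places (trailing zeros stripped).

Executing turtle program step by step:
Start: pos=(0,0), heading=0, pen down
LT 90: heading 0 -> 90
RT 90: heading 90 -> 0
FD 14.4: (0,0) -> (14.4,0) [heading=0, draw]
LT 180: heading 0 -> 180
BK 13.5: (14.4,0) -> (27.9,0) [heading=180, draw]
PD: pen down
Final: pos=(27.9,0), heading=180, 2 segment(s) drawn

Segment endpoints: x in {0, 14.4, 27.9}, y in {0, 0}
xmin=0, ymin=0, xmax=27.9, ymax=0

Answer: 0 0 27.9 0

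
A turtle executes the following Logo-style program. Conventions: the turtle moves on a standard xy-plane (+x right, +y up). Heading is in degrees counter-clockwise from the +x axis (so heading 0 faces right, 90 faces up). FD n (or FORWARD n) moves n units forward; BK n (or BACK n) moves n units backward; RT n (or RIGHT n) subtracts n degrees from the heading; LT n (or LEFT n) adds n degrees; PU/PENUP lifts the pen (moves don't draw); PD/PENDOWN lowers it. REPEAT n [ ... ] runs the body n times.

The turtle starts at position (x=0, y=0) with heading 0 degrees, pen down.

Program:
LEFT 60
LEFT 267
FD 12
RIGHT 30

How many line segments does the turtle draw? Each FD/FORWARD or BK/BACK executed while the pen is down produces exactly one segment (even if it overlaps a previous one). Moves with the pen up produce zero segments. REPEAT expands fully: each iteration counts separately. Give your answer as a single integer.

Executing turtle program step by step:
Start: pos=(0,0), heading=0, pen down
LT 60: heading 0 -> 60
LT 267: heading 60 -> 327
FD 12: (0,0) -> (10.064,-6.536) [heading=327, draw]
RT 30: heading 327 -> 297
Final: pos=(10.064,-6.536), heading=297, 1 segment(s) drawn
Segments drawn: 1

Answer: 1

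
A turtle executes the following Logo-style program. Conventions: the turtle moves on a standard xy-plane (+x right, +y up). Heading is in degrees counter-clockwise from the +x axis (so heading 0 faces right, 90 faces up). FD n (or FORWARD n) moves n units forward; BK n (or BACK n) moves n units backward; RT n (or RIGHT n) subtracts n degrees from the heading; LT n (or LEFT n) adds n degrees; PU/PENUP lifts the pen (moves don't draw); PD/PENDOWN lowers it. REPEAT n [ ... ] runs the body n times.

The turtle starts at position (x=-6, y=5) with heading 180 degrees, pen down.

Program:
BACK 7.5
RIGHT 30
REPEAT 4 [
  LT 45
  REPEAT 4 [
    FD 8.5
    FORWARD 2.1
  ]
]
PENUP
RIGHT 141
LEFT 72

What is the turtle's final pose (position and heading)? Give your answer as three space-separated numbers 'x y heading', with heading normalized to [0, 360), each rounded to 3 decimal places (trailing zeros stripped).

Executing turtle program step by step:
Start: pos=(-6,5), heading=180, pen down
BK 7.5: (-6,5) -> (1.5,5) [heading=180, draw]
RT 30: heading 180 -> 150
REPEAT 4 [
  -- iteration 1/4 --
  LT 45: heading 150 -> 195
  REPEAT 4 [
    -- iteration 1/4 --
    FD 8.5: (1.5,5) -> (-6.71,2.8) [heading=195, draw]
    FD 2.1: (-6.71,2.8) -> (-8.739,2.257) [heading=195, draw]
    -- iteration 2/4 --
    FD 8.5: (-8.739,2.257) -> (-16.949,0.057) [heading=195, draw]
    FD 2.1: (-16.949,0.057) -> (-18.978,-0.487) [heading=195, draw]
    -- iteration 3/4 --
    FD 8.5: (-18.978,-0.487) -> (-27.188,-2.687) [heading=195, draw]
    FD 2.1: (-27.188,-2.687) -> (-29.216,-3.23) [heading=195, draw]
    -- iteration 4/4 --
    FD 8.5: (-29.216,-3.23) -> (-37.427,-5.43) [heading=195, draw]
    FD 2.1: (-37.427,-5.43) -> (-39.455,-5.974) [heading=195, draw]
  ]
  -- iteration 2/4 --
  LT 45: heading 195 -> 240
  REPEAT 4 [
    -- iteration 1/4 --
    FD 8.5: (-39.455,-5.974) -> (-43.705,-13.335) [heading=240, draw]
    FD 2.1: (-43.705,-13.335) -> (-44.755,-15.154) [heading=240, draw]
    -- iteration 2/4 --
    FD 8.5: (-44.755,-15.154) -> (-49.005,-22.515) [heading=240, draw]
    FD 2.1: (-49.005,-22.515) -> (-50.055,-24.334) [heading=240, draw]
    -- iteration 3/4 --
    FD 8.5: (-50.055,-24.334) -> (-54.305,-31.695) [heading=240, draw]
    FD 2.1: (-54.305,-31.695) -> (-55.355,-33.514) [heading=240, draw]
    -- iteration 4/4 --
    FD 8.5: (-55.355,-33.514) -> (-59.605,-40.875) [heading=240, draw]
    FD 2.1: (-59.605,-40.875) -> (-60.655,-42.693) [heading=240, draw]
  ]
  -- iteration 3/4 --
  LT 45: heading 240 -> 285
  REPEAT 4 [
    -- iteration 1/4 --
    FD 8.5: (-60.655,-42.693) -> (-58.455,-50.904) [heading=285, draw]
    FD 2.1: (-58.455,-50.904) -> (-57.912,-52.932) [heading=285, draw]
    -- iteration 2/4 --
    FD 8.5: (-57.912,-52.932) -> (-55.712,-61.143) [heading=285, draw]
    FD 2.1: (-55.712,-61.143) -> (-55.168,-63.171) [heading=285, draw]
    -- iteration 3/4 --
    FD 8.5: (-55.168,-63.171) -> (-52.968,-71.381) [heading=285, draw]
    FD 2.1: (-52.968,-71.381) -> (-52.425,-73.41) [heading=285, draw]
    -- iteration 4/4 --
    FD 8.5: (-52.425,-73.41) -> (-50.225,-81.62) [heading=285, draw]
    FD 2.1: (-50.225,-81.62) -> (-49.681,-83.649) [heading=285, draw]
  ]
  -- iteration 4/4 --
  LT 45: heading 285 -> 330
  REPEAT 4 [
    -- iteration 1/4 --
    FD 8.5: (-49.681,-83.649) -> (-42.32,-87.899) [heading=330, draw]
    FD 2.1: (-42.32,-87.899) -> (-40.501,-88.949) [heading=330, draw]
    -- iteration 2/4 --
    FD 8.5: (-40.501,-88.949) -> (-33.14,-93.199) [heading=330, draw]
    FD 2.1: (-33.14,-93.199) -> (-31.322,-94.249) [heading=330, draw]
    -- iteration 3/4 --
    FD 8.5: (-31.322,-94.249) -> (-23.96,-98.499) [heading=330, draw]
    FD 2.1: (-23.96,-98.499) -> (-22.142,-99.549) [heading=330, draw]
    -- iteration 4/4 --
    FD 8.5: (-22.142,-99.549) -> (-14.781,-103.799) [heading=330, draw]
    FD 2.1: (-14.781,-103.799) -> (-12.962,-104.849) [heading=330, draw]
  ]
]
PU: pen up
RT 141: heading 330 -> 189
LT 72: heading 189 -> 261
Final: pos=(-12.962,-104.849), heading=261, 33 segment(s) drawn

Answer: -12.962 -104.849 261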